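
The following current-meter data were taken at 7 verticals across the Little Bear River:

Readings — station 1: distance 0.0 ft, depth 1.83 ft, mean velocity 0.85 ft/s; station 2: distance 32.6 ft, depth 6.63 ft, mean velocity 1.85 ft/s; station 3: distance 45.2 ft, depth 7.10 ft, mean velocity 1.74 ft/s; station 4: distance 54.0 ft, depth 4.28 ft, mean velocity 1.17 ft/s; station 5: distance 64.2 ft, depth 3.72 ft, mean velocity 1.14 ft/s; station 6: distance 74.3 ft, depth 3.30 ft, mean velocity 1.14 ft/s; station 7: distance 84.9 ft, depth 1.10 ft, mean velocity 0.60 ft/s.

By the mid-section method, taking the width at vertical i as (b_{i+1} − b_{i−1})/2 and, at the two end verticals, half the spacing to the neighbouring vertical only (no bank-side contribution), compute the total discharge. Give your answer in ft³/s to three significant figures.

w_1 = (32.6 − 0.0)/2 = 16.3 ft; q_1 = 0.85 × 1.83 × 16.3 = 25.35 ft³/s
w_2 = (45.2 − 0.0)/2 = 22.6 ft; q_2 = 1.85 × 6.63 × 22.6 = 277.2 ft³/s
w_3 = (54.0 − 32.6)/2 = 10.7 ft; q_3 = 1.74 × 7.10 × 10.7 = 132.2 ft³/s
w_4 = (64.2 − 45.2)/2 = 9.5 ft; q_4 = 1.17 × 4.28 × 9.5 = 47.57 ft³/s
w_5 = (74.3 − 54.0)/2 = 10.15 ft; q_5 = 1.14 × 3.72 × 10.15 = 43.04 ft³/s
w_6 = (84.9 − 64.2)/2 = 10.35 ft; q_6 = 1.14 × 3.30 × 10.35 = 38.94 ft³/s
w_7 = (84.9 − 74.3)/2 = 5.3 ft; q_7 = 0.60 × 1.10 × 5.3 = 3.498 ft³/s
Q = Σ qᵢ = 567.8 ft³/s

568 ft³/s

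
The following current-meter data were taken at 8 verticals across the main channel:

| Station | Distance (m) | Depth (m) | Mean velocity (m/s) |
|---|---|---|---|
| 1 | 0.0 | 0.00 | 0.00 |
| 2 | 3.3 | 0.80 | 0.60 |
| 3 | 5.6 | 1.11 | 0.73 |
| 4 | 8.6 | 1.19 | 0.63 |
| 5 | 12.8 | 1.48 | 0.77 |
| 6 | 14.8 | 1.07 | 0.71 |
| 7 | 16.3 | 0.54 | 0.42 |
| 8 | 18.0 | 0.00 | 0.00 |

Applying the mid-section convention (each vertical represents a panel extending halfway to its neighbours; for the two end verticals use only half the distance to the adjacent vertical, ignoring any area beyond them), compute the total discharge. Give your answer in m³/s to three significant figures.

11.4 m³/s

w_2 = (5.6 − 0.0)/2 = 2.8 m; q_2 = 0.60 × 0.80 × 2.8 = 1.344 m³/s
w_3 = (8.6 − 3.3)/2 = 2.65 m; q_3 = 0.73 × 1.11 × 2.65 = 2.147 m³/s
w_4 = (12.8 − 5.6)/2 = 3.6 m; q_4 = 0.63 × 1.19 × 3.6 = 2.699 m³/s
w_5 = (14.8 − 8.6)/2 = 3.1 m; q_5 = 0.77 × 1.48 × 3.1 = 3.533 m³/s
w_6 = (16.3 − 12.8)/2 = 1.75 m; q_6 = 0.71 × 1.07 × 1.75 = 1.329 m³/s
w_7 = (18.0 − 14.8)/2 = 1.6 m; q_7 = 0.42 × 0.54 × 1.6 = 0.3629 m³/s
Stations 1, 8 contribute zero (depth or velocity is 0).
Q = Σ qᵢ = 11.42 m³/s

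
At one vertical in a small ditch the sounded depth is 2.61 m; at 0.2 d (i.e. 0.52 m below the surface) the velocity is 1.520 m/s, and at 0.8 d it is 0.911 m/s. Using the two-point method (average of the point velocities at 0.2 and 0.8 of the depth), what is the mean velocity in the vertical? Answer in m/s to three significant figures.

1.22 m/s

v̄ = (1.520 + 0.911) / 2 = 1.216 m/s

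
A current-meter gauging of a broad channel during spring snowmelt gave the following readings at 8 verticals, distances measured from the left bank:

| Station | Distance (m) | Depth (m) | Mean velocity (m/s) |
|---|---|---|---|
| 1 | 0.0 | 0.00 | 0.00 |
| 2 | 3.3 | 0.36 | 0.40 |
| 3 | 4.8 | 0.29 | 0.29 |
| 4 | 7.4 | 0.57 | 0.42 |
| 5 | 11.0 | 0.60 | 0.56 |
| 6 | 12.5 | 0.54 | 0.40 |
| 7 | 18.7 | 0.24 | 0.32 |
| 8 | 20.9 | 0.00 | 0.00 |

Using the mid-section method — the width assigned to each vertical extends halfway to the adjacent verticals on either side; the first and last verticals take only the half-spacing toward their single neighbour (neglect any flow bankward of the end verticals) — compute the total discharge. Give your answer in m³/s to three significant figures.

3.27 m³/s

w_2 = (4.8 − 0.0)/2 = 2.4 m; q_2 = 0.40 × 0.36 × 2.4 = 0.3456 m³/s
w_3 = (7.4 − 3.3)/2 = 2.05 m; q_3 = 0.29 × 0.29 × 2.05 = 0.1724 m³/s
w_4 = (11.0 − 4.8)/2 = 3.1 m; q_4 = 0.42 × 0.57 × 3.1 = 0.7421 m³/s
w_5 = (12.5 − 7.4)/2 = 2.55 m; q_5 = 0.56 × 0.60 × 2.55 = 0.8568 m³/s
w_6 = (18.7 − 11.0)/2 = 3.85 m; q_6 = 0.40 × 0.54 × 3.85 = 0.8316 m³/s
w_7 = (20.9 − 12.5)/2 = 4.2 m; q_7 = 0.32 × 0.24 × 4.2 = 0.3226 m³/s
Stations 1, 8 contribute zero (depth or velocity is 0).
Q = Σ qᵢ = 3.271 m³/s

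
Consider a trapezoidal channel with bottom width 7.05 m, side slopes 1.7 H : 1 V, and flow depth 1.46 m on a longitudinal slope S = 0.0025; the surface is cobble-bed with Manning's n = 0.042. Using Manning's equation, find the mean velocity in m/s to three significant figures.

A = (b + z·y)·y = (7.05 + 1.7×1.46)×1.46 = 13.92 m²
P = b + 2y√(1+z²) = 7.05 + 2×1.46×√(1+1.7²) = 12.81 m
R = A/P = 13.92/12.81 = 1.086 m
Q = (1/n)·A·R^(2/3)·S^(1/2) = (1/0.042) × 13.92 × 1.086^(2/3) × 0.0025^(1/2) = 17.51 m³/s
V = Q/A = 17.51/13.92 = 1.258 m/s

1.26 m/s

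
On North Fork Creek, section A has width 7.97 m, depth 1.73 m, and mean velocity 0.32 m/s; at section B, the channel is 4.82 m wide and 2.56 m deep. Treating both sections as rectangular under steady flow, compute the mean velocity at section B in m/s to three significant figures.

0.358 m/s

Q = A₁V₁ = (7.97×1.73) × 0.32 = 4.412 m³/s
A₂ = 4.82 × 2.56 = 12.34 m²
V₂ = Q/A₂ = 4.412/12.34 = 0.3576 m/s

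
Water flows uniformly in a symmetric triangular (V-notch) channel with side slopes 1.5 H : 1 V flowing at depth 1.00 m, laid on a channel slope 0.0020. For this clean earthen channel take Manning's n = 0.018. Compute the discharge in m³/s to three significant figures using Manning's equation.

A = z·y² = 1.5×1.00² = 1.500 m²
P = 2y√(1+z²) = 2×1.00×√(1+1.5²) = 3.606 m
R = A/P = 1.500/3.606 = 0.4160 m
Q = (1/n)·A·R^(2/3)·S^(1/2) = (1/0.018) × 1.500 × 0.4160^(2/3) × 0.0020^(1/2) = 2.077 m³/s

2.08 m³/s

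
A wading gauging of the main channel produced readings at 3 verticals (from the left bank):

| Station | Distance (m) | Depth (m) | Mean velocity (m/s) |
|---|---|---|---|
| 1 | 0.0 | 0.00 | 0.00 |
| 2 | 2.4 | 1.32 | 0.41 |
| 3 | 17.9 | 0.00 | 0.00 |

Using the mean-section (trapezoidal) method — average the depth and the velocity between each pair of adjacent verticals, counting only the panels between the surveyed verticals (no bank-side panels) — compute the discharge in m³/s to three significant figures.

2.42 m³/s

Panel 1-2: Δb = 2.4 m, d̄ = (0.00+1.32)/2 = 0.66, v̄ = (0.00+0.41)/2 = 0.205 → q = 2.4×0.66×0.205 = 0.3247 m³/s
Panel 2-3: Δb = 15.5 m, d̄ = (1.32+0.00)/2 = 0.66, v̄ = (0.41+0.00)/2 = 0.205 → q = 15.5×0.66×0.205 = 2.097 m³/s
Q = Σ q = 2.422 m³/s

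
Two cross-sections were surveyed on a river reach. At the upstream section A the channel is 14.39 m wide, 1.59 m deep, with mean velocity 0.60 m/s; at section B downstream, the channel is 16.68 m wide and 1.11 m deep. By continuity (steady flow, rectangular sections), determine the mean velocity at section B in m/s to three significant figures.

Q = A₁V₁ = (14.39×1.59) × 0.60 = 13.73 m³/s
A₂ = 16.68 × 1.11 = 18.51 m²
V₂ = Q/A₂ = 13.73/18.51 = 0.7415 m/s

0.741 m/s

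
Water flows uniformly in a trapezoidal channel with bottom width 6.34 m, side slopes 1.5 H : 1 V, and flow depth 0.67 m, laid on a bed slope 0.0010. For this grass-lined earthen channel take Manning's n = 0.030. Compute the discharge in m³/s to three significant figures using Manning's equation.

A = (b + z·y)·y = (6.34 + 1.5×0.67)×0.67 = 4.921 m²
P = b + 2y√(1+z²) = 6.34 + 2×0.67×√(1+1.5²) = 8.756 m
R = A/P = 4.921/8.756 = 0.5620 m
Q = (1/n)·A·R^(2/3)·S^(1/2) = (1/0.030) × 4.921 × 0.5620^(2/3) × 0.0010^(1/2) = 3.533 m³/s

3.53 m³/s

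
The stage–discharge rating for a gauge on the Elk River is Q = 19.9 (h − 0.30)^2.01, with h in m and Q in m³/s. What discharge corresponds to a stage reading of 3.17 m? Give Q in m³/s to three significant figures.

166 m³/s

Q = 19.9 × (3.17 − 0.30)^2.01 = 19.9 × 2.87^2.01 = 165.7 m³/s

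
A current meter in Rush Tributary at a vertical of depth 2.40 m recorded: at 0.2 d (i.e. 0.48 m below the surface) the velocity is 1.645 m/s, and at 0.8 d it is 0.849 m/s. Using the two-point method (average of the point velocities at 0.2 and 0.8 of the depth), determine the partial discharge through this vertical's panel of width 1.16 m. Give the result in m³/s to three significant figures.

v̄ = (1.645 + 0.849) / 2 = 1.247 m/s
q = v̄ × d × w = 1.247 × 2.40 × 1.16 = 3.472 m³/s

3.47 m³/s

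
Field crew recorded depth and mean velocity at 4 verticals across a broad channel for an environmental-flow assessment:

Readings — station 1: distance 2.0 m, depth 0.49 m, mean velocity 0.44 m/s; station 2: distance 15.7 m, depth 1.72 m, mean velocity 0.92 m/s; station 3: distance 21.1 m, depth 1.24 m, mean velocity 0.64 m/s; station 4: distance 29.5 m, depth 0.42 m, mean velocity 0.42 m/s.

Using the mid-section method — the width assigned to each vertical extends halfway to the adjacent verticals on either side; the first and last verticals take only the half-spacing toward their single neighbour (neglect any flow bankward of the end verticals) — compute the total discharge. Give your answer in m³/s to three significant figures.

22.8 m³/s

w_1 = (15.7 − 2.0)/2 = 6.85 m; q_1 = 0.44 × 0.49 × 6.85 = 1.477 m³/s
w_2 = (21.1 − 2.0)/2 = 9.55 m; q_2 = 0.92 × 1.72 × 9.55 = 15.11 m³/s
w_3 = (29.5 − 15.7)/2 = 6.9 m; q_3 = 0.64 × 1.24 × 6.9 = 5.476 m³/s
w_4 = (29.5 − 21.1)/2 = 4.2 m; q_4 = 0.42 × 0.42 × 4.2 = 0.7409 m³/s
Q = Σ qᵢ = 22.81 m³/s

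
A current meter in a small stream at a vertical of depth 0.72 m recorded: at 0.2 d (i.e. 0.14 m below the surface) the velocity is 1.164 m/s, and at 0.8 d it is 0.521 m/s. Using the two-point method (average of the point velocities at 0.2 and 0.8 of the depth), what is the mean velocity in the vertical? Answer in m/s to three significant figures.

0.843 m/s

v̄ = (1.164 + 0.521) / 2 = 0.8425 m/s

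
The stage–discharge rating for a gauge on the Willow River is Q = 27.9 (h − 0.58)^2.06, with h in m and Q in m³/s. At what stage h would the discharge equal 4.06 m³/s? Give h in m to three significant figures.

0.972 m

h − h₀ = (Q/C)^(1/b) = (4.06/27.9)^(1/2.06) = 0.3923 m
h = 0.58 + 0.3923 = 0.9723 m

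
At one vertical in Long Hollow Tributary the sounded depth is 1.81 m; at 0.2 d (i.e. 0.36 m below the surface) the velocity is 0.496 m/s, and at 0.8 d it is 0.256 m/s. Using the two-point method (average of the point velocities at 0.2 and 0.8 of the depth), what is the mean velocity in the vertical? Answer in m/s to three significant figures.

v̄ = (0.496 + 0.256) / 2 = 0.3760 m/s

0.376 m/s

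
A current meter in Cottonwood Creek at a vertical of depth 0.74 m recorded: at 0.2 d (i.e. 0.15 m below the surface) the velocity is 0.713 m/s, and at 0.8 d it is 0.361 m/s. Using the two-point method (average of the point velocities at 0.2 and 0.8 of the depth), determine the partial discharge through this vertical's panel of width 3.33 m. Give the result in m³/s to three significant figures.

v̄ = (0.713 + 0.361) / 2 = 0.5370 m/s
q = v̄ × d × w = 0.5370 × 0.74 × 3.33 = 1.323 m³/s

1.32 m³/s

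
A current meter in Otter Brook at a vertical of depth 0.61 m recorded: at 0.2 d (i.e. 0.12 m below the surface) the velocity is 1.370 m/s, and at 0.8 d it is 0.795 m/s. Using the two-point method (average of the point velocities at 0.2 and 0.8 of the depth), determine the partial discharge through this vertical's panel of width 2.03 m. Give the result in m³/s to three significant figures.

v̄ = (1.370 + 0.795) / 2 = 1.083 m/s
q = v̄ × d × w = 1.083 × 0.61 × 2.03 = 1.340 m³/s

1.34 m³/s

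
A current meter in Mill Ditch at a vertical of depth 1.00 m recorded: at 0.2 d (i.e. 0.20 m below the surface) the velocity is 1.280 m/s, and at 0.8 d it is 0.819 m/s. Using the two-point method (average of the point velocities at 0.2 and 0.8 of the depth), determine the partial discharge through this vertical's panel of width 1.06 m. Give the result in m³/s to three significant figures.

1.11 m³/s

v̄ = (1.280 + 0.819) / 2 = 1.050 m/s
q = v̄ × d × w = 1.050 × 1.00 × 1.06 = 1.112 m³/s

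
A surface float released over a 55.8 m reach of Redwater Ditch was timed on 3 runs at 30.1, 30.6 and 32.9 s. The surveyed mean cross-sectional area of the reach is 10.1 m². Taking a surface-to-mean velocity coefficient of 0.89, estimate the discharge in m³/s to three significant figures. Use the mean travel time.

16.1 m³/s

t̄ = (30.1 + 30.6 + 32.9) / 3 = 31.2 s
v_surface = L / t̄ = 55.8 / 31.2 = 1.788 m/s
v_mean = 0.89 × 1.788 = 1.592 m/s
Q = A × v_mean = 10.1 × 1.592 = 16.08 m³/s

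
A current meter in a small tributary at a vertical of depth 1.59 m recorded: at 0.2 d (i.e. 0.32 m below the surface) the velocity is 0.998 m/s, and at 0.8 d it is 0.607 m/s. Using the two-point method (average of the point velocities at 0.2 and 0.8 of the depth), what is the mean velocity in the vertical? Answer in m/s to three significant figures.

v̄ = (0.998 + 0.607) / 2 = 0.8025 m/s

0.803 m/s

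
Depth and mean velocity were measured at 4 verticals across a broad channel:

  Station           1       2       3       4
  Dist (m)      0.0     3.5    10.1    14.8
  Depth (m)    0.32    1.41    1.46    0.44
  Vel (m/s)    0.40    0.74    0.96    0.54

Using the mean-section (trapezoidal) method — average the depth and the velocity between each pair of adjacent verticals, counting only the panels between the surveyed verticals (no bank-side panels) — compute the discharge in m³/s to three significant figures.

Panel 1-2: Δb = 3.5 m, d̄ = (0.32+1.41)/2 = 0.865, v̄ = (0.40+0.74)/2 = 0.57 → q = 3.5×0.865×0.57 = 1.726 m³/s
Panel 2-3: Δb = 6.6 m, d̄ = (1.41+1.46)/2 = 1.435, v̄ = (0.74+0.96)/2 = 0.85 → q = 6.6×1.435×0.85 = 8.050 m³/s
Panel 3-4: Δb = 4.7 m, d̄ = (1.46+0.44)/2 = 0.95, v̄ = (0.96+0.54)/2 = 0.75 → q = 4.7×0.95×0.75 = 3.349 m³/s
Q = Σ q = 13.12 m³/s

13.1 m³/s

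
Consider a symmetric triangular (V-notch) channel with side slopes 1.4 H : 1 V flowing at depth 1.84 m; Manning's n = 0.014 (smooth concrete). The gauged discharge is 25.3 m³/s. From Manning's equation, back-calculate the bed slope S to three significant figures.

A = z·y² = 1.4×1.84² = 4.740 m²
P = 2y√(1+z²) = 2×1.84×√(1+1.4²) = 6.331 m
R = A/P = 4.740/6.331 = 0.7486 m
S = (Q·n / (1·A·R^(2/3)))² = (25.3×0.014 / (1×4.740×0.8245))² = 0.008215

0.00822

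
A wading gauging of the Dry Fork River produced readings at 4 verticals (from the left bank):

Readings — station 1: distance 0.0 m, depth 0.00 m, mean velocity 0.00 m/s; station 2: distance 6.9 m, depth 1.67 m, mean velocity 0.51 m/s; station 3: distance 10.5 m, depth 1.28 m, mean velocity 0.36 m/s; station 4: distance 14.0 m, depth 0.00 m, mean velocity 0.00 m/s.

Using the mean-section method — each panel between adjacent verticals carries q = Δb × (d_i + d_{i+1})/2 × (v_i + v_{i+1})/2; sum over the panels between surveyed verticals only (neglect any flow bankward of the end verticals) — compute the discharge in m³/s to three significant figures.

Panel 1-2: Δb = 6.9 m, d̄ = (0.00+1.67)/2 = 0.835, v̄ = (0.00+0.51)/2 = 0.255 → q = 6.9×0.835×0.255 = 1.469 m³/s
Panel 2-3: Δb = 3.6 m, d̄ = (1.67+1.28)/2 = 1.475, v̄ = (0.51+0.36)/2 = 0.435 → q = 3.6×1.475×0.435 = 2.310 m³/s
Panel 3-4: Δb = 3.5 m, d̄ = (1.28+0.00)/2 = 0.64, v̄ = (0.36+0.00)/2 = 0.18 → q = 3.5×0.64×0.18 = 0.4032 m³/s
Q = Σ q = 4.182 m³/s

4.18 m³/s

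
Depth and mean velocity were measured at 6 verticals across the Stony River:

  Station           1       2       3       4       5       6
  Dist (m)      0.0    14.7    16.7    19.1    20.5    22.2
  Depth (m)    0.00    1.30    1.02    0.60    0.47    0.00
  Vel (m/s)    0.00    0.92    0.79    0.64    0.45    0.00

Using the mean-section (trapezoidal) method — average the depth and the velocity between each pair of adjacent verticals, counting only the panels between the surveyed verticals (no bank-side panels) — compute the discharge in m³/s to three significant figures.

8.27 m³/s

Panel 1-2: Δb = 14.7 m, d̄ = (0.00+1.30)/2 = 0.65, v̄ = (0.00+0.92)/2 = 0.46 → q = 14.7×0.65×0.46 = 4.395 m³/s
Panel 2-3: Δb = 2 m, d̄ = (1.30+1.02)/2 = 1.16, v̄ = (0.92+0.79)/2 = 0.855 → q = 2×1.16×0.855 = 1.984 m³/s
Panel 3-4: Δb = 2.4 m, d̄ = (1.02+0.60)/2 = 0.81, v̄ = (0.79+0.64)/2 = 0.715 → q = 2.4×0.81×0.715 = 1.390 m³/s
Panel 4-5: Δb = 1.4 m, d̄ = (0.60+0.47)/2 = 0.535, v̄ = (0.64+0.45)/2 = 0.545 → q = 1.4×0.535×0.545 = 0.4082 m³/s
Panel 5-6: Δb = 1.7 m, d̄ = (0.47+0.00)/2 = 0.235, v̄ = (0.45+0.00)/2 = 0.225 → q = 1.7×0.235×0.225 = 0.08989 m³/s
Q = Σ q = 8.267 m³/s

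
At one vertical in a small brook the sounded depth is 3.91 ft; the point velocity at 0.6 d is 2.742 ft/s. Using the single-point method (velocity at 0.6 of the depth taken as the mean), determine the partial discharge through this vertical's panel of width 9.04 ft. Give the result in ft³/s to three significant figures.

96.9 ft³/s

v̄ = v₀.₆ = 2.742 ft/s
q = v̄ × d × w = 2.742 × 3.91 × 9.04 = 96.92 ft³/s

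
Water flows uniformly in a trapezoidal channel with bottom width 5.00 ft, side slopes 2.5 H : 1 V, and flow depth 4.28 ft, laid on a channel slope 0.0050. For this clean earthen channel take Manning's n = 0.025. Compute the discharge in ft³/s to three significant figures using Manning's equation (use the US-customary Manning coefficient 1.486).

506 ft³/s

A = (b + z·y)·y = (5.00 + 2.5×4.28)×4.28 = 67.20 ft²
P = b + 2y√(1+z²) = 5.00 + 2×4.28×√(1+2.5²) = 28.05 ft
R = A/P = 67.20/28.05 = 2.396 ft
Q = (1.486/n)·A·R^(2/3)·S^(1/2) = (1.486/0.025) × 67.20 × 2.396^(2/3) × 0.0050^(1/2) = 505.7 ft³/s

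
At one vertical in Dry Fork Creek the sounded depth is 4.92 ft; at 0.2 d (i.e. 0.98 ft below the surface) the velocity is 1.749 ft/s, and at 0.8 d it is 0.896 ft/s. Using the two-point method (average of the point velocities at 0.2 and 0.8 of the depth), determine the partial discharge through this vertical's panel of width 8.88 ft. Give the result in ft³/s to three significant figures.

57.8 ft³/s

v̄ = (1.749 + 0.896) / 2 = 1.323 ft/s
q = v̄ × d × w = 1.323 × 4.92 × 8.88 = 57.78 ft³/s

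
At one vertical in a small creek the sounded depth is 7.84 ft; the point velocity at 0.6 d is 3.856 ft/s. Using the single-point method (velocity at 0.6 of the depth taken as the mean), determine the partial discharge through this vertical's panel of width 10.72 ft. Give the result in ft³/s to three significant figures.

v̄ = v₀.₆ = 3.856 ft/s
q = v̄ × d × w = 3.856 × 7.84 × 10.72 = 324.1 ft³/s

324 ft³/s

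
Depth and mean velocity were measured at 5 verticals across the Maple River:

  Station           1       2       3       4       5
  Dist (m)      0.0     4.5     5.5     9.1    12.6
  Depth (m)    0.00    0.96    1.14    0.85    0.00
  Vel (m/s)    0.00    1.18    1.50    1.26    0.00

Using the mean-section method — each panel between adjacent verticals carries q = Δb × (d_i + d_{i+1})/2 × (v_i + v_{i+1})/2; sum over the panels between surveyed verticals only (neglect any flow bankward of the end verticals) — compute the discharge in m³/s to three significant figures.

8.56 m³/s

Panel 1-2: Δb = 4.5 m, d̄ = (0.00+0.96)/2 = 0.48, v̄ = (0.00+1.18)/2 = 0.59 → q = 4.5×0.48×0.59 = 1.274 m³/s
Panel 2-3: Δb = 1 m, d̄ = (0.96+1.14)/2 = 1.05, v̄ = (1.18+1.50)/2 = 1.34 → q = 1×1.05×1.34 = 1.407 m³/s
Panel 3-4: Δb = 3.6 m, d̄ = (1.14+0.85)/2 = 0.995, v̄ = (1.50+1.26)/2 = 1.38 → q = 3.6×0.995×1.38 = 4.943 m³/s
Panel 4-5: Δb = 3.5 m, d̄ = (0.85+0.00)/2 = 0.425, v̄ = (1.26+0.00)/2 = 0.63 → q = 3.5×0.425×0.63 = 0.9371 m³/s
Q = Σ q = 8.562 m³/s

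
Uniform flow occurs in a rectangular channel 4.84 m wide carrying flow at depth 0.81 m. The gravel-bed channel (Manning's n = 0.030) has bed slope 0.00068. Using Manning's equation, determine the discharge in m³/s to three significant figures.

2.44 m³/s

A = b·y = 4.84 × 0.81 = 3.920 m²
P = b + 2y = 4.84 + 2×0.81 = 6.460 m
R = A/P = 3.920/6.460 = 0.6069 m
Q = (1/n)·A·R^(2/3)·S^(1/2) = (1/0.030) × 3.920 × 0.6069^(2/3) × 0.00068^(1/2) = 2.443 m³/s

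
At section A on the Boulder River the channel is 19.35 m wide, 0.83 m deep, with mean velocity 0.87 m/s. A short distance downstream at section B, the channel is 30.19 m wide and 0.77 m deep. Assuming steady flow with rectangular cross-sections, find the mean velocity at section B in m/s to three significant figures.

Q = A₁V₁ = (19.35×0.83) × 0.87 = 13.97 m³/s
A₂ = 30.19 × 0.77 = 23.25 m²
V₂ = Q/A₂ = 13.97/23.25 = 0.6011 m/s

0.601 m/s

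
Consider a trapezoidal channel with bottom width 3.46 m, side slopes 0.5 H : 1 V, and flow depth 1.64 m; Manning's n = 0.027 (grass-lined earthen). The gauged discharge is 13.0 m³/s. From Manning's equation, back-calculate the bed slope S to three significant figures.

A = (b + z·y)·y = (3.46 + 0.5×1.64)×1.64 = 7.019 m²
P = b + 2y√(1+z²) = 3.46 + 2×1.64×√(1+0.5²) = 7.127 m
R = A/P = 7.019/7.127 = 0.9849 m
S = (Q·n / (1·A·R^(2/3)))² = (13.0×0.027 / (1×7.019×0.9899))² = 0.002552

0.00255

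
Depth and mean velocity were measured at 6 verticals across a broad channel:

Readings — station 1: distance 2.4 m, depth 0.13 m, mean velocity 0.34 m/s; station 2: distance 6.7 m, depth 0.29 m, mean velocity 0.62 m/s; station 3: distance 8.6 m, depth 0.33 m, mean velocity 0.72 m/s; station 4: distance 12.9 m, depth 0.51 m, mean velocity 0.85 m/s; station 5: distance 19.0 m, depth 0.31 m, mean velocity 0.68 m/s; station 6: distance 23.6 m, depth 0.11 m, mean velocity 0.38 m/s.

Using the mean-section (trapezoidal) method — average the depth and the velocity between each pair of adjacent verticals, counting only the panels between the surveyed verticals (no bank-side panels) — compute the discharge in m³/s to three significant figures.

4.67 m³/s

Panel 1-2: Δb = 4.3 m, d̄ = (0.13+0.29)/2 = 0.21, v̄ = (0.34+0.62)/2 = 0.48 → q = 4.3×0.21×0.48 = 0.4334 m³/s
Panel 2-3: Δb = 1.9 m, d̄ = (0.29+0.33)/2 = 0.31, v̄ = (0.62+0.72)/2 = 0.67 → q = 1.9×0.31×0.67 = 0.3946 m³/s
Panel 3-4: Δb = 4.3 m, d̄ = (0.33+0.51)/2 = 0.42, v̄ = (0.72+0.85)/2 = 0.785 → q = 4.3×0.42×0.785 = 1.418 m³/s
Panel 4-5: Δb = 6.1 m, d̄ = (0.51+0.31)/2 = 0.41, v̄ = (0.85+0.68)/2 = 0.765 → q = 6.1×0.41×0.765 = 1.913 m³/s
Panel 5-6: Δb = 4.6 m, d̄ = (0.31+0.11)/2 = 0.21, v̄ = (0.68+0.38)/2 = 0.53 → q = 4.6×0.21×0.53 = 0.5120 m³/s
Q = Σ q = 4.671 m³/s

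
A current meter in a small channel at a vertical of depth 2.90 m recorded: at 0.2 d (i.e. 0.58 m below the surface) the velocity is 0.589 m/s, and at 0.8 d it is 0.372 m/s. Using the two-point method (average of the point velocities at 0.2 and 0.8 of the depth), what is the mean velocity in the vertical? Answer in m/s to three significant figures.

v̄ = (0.589 + 0.372) / 2 = 0.4805 m/s

0.481 m/s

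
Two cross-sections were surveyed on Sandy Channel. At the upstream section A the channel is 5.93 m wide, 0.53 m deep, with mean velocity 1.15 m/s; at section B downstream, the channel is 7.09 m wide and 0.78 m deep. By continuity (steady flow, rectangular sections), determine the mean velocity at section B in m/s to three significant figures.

Q = A₁V₁ = (5.93×0.53) × 1.15 = 3.614 m³/s
A₂ = 7.09 × 0.78 = 5.530 m²
V₂ = Q/A₂ = 3.614/5.530 = 0.6536 m/s

0.654 m/s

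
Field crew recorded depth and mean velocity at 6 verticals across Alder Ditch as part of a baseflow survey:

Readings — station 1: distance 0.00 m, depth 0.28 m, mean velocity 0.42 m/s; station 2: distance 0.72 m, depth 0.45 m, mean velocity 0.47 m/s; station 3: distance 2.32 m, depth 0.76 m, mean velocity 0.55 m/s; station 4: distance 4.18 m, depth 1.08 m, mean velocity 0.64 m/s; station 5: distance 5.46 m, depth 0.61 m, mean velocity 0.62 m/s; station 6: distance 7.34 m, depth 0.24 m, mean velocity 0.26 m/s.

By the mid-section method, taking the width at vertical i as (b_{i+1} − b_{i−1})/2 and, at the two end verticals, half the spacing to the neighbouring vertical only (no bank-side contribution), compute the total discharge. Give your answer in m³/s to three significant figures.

2.75 m³/s

w_1 = (0.72 − 0.00)/2 = 0.36 m; q_1 = 0.42 × 0.28 × 0.36 = 0.04234 m³/s
w_2 = (2.32 − 0.00)/2 = 1.16 m; q_2 = 0.47 × 0.45 × 1.16 = 0.2453 m³/s
w_3 = (4.18 − 0.72)/2 = 1.73 m; q_3 = 0.55 × 0.76 × 1.73 = 0.7231 m³/s
w_4 = (5.46 − 2.32)/2 = 1.57 m; q_4 = 0.64 × 1.08 × 1.57 = 1.085 m³/s
w_5 = (7.34 − 4.18)/2 = 1.58 m; q_5 = 0.62 × 0.61 × 1.58 = 0.5976 m³/s
w_6 = (7.34 − 5.46)/2 = 0.94 m; q_6 = 0.26 × 0.24 × 0.94 = 0.05866 m³/s
Q = Σ qᵢ = 2.752 m³/s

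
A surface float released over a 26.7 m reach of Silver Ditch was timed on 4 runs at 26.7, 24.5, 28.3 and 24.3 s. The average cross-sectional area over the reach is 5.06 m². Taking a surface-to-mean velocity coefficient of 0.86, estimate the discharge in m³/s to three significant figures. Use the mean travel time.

4.48 m³/s

t̄ = (26.7 + 24.5 + 28.3 + 24.3) / 4 = 25.95 s
v_surface = L / t̄ = 26.7 / 25.95 = 1.029 m/s
v_mean = 0.86 × 1.029 = 0.8849 m/s
Q = A × v_mean = 5.06 × 0.8849 = 4.477 m³/s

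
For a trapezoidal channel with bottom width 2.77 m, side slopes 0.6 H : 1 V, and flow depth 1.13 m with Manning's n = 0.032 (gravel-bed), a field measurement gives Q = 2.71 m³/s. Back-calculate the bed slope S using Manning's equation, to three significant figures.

A = (b + z·y)·y = (2.77 + 0.6×1.13)×1.13 = 3.896 m²
P = b + 2y√(1+z²) = 2.77 + 2×1.13×√(1+0.6²) = 5.406 m
R = A/P = 3.896/5.406 = 0.7208 m
S = (Q·n / (1·A·R^(2/3)))² = (2.71×0.032 / (1×3.896×0.8039))² = 0.0007666

0.000767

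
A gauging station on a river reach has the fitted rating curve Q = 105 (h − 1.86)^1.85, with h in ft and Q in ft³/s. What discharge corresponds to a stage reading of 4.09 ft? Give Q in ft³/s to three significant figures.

463 ft³/s

Q = 105 × (4.09 − 1.86)^1.85 = 105 × 2.23^1.85 = 463.0 ft³/s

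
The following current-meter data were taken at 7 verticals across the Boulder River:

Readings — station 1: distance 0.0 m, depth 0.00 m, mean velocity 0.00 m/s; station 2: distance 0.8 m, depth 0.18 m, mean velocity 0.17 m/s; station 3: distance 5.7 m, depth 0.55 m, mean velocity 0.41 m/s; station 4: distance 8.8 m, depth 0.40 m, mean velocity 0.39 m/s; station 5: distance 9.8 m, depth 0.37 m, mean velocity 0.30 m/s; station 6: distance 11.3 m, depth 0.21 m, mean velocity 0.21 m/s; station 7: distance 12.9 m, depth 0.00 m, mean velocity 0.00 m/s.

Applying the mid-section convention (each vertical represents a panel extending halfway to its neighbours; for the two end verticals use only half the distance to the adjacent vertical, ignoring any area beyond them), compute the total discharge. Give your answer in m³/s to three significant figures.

w_2 = (5.7 − 0.0)/2 = 2.85 m; q_2 = 0.17 × 0.18 × 2.85 = 0.08721 m³/s
w_3 = (8.8 − 0.8)/2 = 4 m; q_3 = 0.41 × 0.55 × 4 = 0.9020 m³/s
w_4 = (9.8 − 5.7)/2 = 2.05 m; q_4 = 0.39 × 0.40 × 2.05 = 0.3198 m³/s
w_5 = (11.3 − 8.8)/2 = 1.25 m; q_5 = 0.30 × 0.37 × 1.25 = 0.1388 m³/s
w_6 = (12.9 − 9.8)/2 = 1.55 m; q_6 = 0.21 × 0.21 × 1.55 = 0.06836 m³/s
Stations 1, 7 contribute zero (depth or velocity is 0).
Q = Σ qᵢ = 1.516 m³/s

1.52 m³/s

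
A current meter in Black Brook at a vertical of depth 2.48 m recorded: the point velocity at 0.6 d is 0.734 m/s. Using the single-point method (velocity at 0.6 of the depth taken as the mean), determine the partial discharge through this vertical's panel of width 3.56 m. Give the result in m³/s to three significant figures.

v̄ = v₀.₆ = 0.734 m/s
q = v̄ × d × w = 0.7340 × 2.48 × 3.56 = 6.480 m³/s

6.48 m³/s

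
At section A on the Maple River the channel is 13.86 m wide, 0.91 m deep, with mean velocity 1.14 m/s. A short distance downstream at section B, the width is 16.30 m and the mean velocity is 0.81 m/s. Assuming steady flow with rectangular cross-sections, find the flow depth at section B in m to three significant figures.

1.09 m

Q = A₁V₁ = (13.86×0.91) × 1.14 = 14.38 m³/s
d₂ = Q/(b₂ V₂) = 14.38/(16.30×0.81) = 1.089 m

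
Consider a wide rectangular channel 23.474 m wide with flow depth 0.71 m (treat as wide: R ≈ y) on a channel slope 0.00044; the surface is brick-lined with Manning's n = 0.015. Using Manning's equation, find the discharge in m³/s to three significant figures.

18.5 m³/s

A = b·y = 23.474 × 0.71 = 16.67 m²
Wide channel: R ≈ y = 0.71 m
Q = (1/n)·A·R^(2/3)·S^(1/2) = (1/0.015) × 16.67 × 0.7100^(2/3) × 0.00044^(1/2) = 18.55 m³/s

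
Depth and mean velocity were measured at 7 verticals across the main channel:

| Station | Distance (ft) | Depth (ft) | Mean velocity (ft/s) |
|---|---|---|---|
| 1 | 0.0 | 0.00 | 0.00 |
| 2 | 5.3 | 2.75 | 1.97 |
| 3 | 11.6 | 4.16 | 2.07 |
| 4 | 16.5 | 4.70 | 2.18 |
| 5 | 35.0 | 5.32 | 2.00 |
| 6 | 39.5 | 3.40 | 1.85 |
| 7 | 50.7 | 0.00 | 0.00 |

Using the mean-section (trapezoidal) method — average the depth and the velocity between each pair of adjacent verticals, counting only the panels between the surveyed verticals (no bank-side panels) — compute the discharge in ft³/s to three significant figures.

346 ft³/s

Panel 1-2: Δb = 5.3 ft, d̄ = (0.00+2.75)/2 = 1.375, v̄ = (0.00+1.97)/2 = 0.985 → q = 5.3×1.375×0.985 = 7.178 ft³/s
Panel 2-3: Δb = 6.3 ft, d̄ = (2.75+4.16)/2 = 3.455, v̄ = (1.97+2.07)/2 = 2.02 → q = 6.3×3.455×2.02 = 43.97 ft³/s
Panel 3-4: Δb = 4.9 ft, d̄ = (4.16+4.70)/2 = 4.43, v̄ = (2.07+2.18)/2 = 2.125 → q = 4.9×4.43×2.125 = 46.13 ft³/s
Panel 4-5: Δb = 18.5 ft, d̄ = (4.70+5.32)/2 = 5.01, v̄ = (2.18+2.00)/2 = 2.09 → q = 18.5×5.01×2.09 = 193.7 ft³/s
Panel 5-6: Δb = 4.5 ft, d̄ = (5.32+3.40)/2 = 4.36, v̄ = (2.00+1.85)/2 = 1.925 → q = 4.5×4.36×1.925 = 37.77 ft³/s
Panel 6-7: Δb = 11.2 ft, d̄ = (3.40+0.00)/2 = 1.7, v̄ = (1.85+0.00)/2 = 0.925 → q = 11.2×1.7×0.925 = 17.61 ft³/s
Q = Σ q = 346.4 ft³/s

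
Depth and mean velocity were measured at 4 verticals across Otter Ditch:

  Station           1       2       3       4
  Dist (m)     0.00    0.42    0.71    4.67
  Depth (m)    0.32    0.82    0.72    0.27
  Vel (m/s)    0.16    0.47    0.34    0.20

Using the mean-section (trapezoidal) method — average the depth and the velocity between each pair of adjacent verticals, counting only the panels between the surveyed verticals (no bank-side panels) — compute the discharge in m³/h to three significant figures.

Panel 1-2: Δb = 0.42 m, d̄ = (0.32+0.82)/2 = 0.57, v̄ = (0.16+0.47)/2 = 0.315 → q = 0.42×0.57×0.315 = 0.07541 m³/s
Panel 2-3: Δb = 0.29 m, d̄ = (0.82+0.72)/2 = 0.77, v̄ = (0.47+0.34)/2 = 0.405 → q = 0.29×0.77×0.405 = 0.09044 m³/s
Panel 3-4: Δb = 3.96 m, d̄ = (0.72+0.27)/2 = 0.495, v̄ = (0.34+0.20)/2 = 0.27 → q = 3.96×0.495×0.27 = 0.5293 m³/s
Q = Σ q = 0.6951 m³/s
= 0.6951 × 3600 = 2502 m³/h

2500 m³/h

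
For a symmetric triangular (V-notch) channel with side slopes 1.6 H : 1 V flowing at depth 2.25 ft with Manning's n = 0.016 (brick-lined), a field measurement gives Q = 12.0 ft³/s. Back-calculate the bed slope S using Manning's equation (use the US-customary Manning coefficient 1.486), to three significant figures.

A = z·y² = 1.6×2.25² = 8.100 ft²
P = 2y√(1+z²) = 2×2.25×√(1+1.6²) = 8.491 ft
R = A/P = 8.100/8.491 = 0.9540 ft
S = (Q·n / (1.486·A·R^(2/3)))² = (12.0×0.016 / (1.486×8.100×0.9691))² = 0.0002709

0.000271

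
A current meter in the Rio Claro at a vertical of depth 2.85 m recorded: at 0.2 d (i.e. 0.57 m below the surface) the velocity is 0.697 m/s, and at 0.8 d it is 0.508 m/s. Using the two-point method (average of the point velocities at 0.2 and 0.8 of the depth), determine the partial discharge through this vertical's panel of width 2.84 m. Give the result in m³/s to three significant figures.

4.88 m³/s

v̄ = (0.697 + 0.508) / 2 = 0.6025 m/s
q = v̄ × d × w = 0.6025 × 2.85 × 2.84 = 4.877 m³/s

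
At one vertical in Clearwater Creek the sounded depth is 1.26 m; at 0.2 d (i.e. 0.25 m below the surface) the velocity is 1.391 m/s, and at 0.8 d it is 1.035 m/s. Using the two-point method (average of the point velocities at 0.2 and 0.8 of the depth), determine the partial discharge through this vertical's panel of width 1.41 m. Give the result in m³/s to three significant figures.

2.16 m³/s

v̄ = (1.391 + 1.035) / 2 = 1.213 m/s
q = v̄ × d × w = 1.213 × 1.26 × 1.41 = 2.155 m³/s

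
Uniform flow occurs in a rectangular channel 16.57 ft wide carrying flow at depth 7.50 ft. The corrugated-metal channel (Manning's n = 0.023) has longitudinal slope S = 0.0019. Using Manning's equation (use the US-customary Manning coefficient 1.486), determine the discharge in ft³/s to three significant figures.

A = b·y = 16.57 × 7.50 = 124.3 ft²
P = b + 2y = 16.57 + 2×7.50 = 31.57 ft
R = A/P = 124.3/31.57 = 3.936 ft
Q = (1.486/n)·A·R^(2/3)·S^(1/2) = (1.486/0.023) × 124.3 × 3.936^(2/3) × 0.0019^(1/2) = 872.6 ft³/s

873 ft³/s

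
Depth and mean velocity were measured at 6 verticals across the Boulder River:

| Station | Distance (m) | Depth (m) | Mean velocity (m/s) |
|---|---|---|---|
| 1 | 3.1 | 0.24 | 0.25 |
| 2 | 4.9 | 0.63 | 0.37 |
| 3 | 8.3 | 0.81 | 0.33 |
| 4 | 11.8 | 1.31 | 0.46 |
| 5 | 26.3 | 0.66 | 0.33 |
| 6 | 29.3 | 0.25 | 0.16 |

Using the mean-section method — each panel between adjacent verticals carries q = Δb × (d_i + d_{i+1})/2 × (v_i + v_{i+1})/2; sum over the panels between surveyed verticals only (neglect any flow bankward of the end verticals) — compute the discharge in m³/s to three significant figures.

8.54 m³/s

Panel 1-2: Δb = 1.8 m, d̄ = (0.24+0.63)/2 = 0.435, v̄ = (0.25+0.37)/2 = 0.31 → q = 1.8×0.435×0.31 = 0.2427 m³/s
Panel 2-3: Δb = 3.4 m, d̄ = (0.63+0.81)/2 = 0.72, v̄ = (0.37+0.33)/2 = 0.35 → q = 3.4×0.72×0.35 = 0.8568 m³/s
Panel 3-4: Δb = 3.5 m, d̄ = (0.81+1.31)/2 = 1.06, v̄ = (0.33+0.46)/2 = 0.395 → q = 3.5×1.06×0.395 = 1.465 m³/s
Panel 4-5: Δb = 14.5 m, d̄ = (1.31+0.66)/2 = 0.985, v̄ = (0.46+0.33)/2 = 0.395 → q = 14.5×0.985×0.395 = 5.642 m³/s
Panel 5-6: Δb = 3 m, d̄ = (0.66+0.25)/2 = 0.455, v̄ = (0.33+0.16)/2 = 0.245 → q = 3×0.455×0.245 = 0.3344 m³/s
Q = Σ q = 8.541 m³/s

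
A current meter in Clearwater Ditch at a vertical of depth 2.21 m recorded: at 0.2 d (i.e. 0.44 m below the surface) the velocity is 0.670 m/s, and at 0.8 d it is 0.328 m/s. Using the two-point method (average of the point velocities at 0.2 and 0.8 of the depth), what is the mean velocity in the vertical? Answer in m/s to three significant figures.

v̄ = (0.670 + 0.328) / 2 = 0.4990 m/s

0.499 m/s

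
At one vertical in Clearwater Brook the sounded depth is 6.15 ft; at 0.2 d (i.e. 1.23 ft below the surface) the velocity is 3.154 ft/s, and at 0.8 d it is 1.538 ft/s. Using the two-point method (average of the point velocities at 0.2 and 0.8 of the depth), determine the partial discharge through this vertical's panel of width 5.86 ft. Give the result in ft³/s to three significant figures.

v̄ = (3.154 + 1.538) / 2 = 2.346 ft/s
q = v̄ × d × w = 2.346 × 6.15 × 5.86 = 84.55 ft³/s

84.5 ft³/s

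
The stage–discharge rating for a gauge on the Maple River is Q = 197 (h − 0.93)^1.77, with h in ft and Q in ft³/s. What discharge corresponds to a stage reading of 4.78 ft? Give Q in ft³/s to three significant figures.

2140 ft³/s

Q = 197 × (4.78 − 0.93)^1.77 = 197 × 3.85^1.77 = 2142 ft³/s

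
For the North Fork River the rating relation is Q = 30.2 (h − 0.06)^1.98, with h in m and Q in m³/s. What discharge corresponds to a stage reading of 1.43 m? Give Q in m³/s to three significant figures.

56.3 m³/s

Q = 30.2 × (1.43 − 0.06)^1.98 = 30.2 × 1.37^1.98 = 56.33 m³/s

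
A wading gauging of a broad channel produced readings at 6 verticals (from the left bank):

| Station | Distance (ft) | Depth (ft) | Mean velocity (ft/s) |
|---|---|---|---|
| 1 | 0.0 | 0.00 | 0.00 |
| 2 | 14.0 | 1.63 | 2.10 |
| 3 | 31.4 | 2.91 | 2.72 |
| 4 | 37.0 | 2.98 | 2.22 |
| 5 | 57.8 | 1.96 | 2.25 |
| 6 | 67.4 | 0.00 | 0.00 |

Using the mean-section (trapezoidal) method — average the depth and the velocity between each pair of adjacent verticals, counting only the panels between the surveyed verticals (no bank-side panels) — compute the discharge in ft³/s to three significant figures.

Panel 1-2: Δb = 14 ft, d̄ = (0.00+1.63)/2 = 0.815, v̄ = (0.00+2.10)/2 = 1.05 → q = 14×0.815×1.05 = 11.98 ft³/s
Panel 2-3: Δb = 17.4 ft, d̄ = (1.63+2.91)/2 = 2.27, v̄ = (2.10+2.72)/2 = 2.41 → q = 17.4×2.27×2.41 = 95.19 ft³/s
Panel 3-4: Δb = 5.6 ft, d̄ = (2.91+2.98)/2 = 2.945, v̄ = (2.72+2.22)/2 = 2.47 → q = 5.6×2.945×2.47 = 40.74 ft³/s
Panel 4-5: Δb = 20.8 ft, d̄ = (2.98+1.96)/2 = 2.47, v̄ = (2.22+2.25)/2 = 2.235 → q = 20.8×2.47×2.235 = 114.8 ft³/s
Panel 5-6: Δb = 9.6 ft, d̄ = (1.96+0.00)/2 = 0.98, v̄ = (2.25+0.00)/2 = 1.125 → q = 9.6×0.98×1.125 = 10.58 ft³/s
Q = Σ q = 273.3 ft³/s

273 ft³/s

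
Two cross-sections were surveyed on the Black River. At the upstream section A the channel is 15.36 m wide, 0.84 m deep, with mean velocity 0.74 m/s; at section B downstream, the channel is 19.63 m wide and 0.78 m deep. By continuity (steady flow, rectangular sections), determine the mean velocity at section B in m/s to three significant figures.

0.624 m/s

Q = A₁V₁ = (15.36×0.84) × 0.74 = 9.548 m³/s
A₂ = 19.63 × 0.78 = 15.31 m²
V₂ = Q/A₂ = 9.548/15.31 = 0.6236 m/s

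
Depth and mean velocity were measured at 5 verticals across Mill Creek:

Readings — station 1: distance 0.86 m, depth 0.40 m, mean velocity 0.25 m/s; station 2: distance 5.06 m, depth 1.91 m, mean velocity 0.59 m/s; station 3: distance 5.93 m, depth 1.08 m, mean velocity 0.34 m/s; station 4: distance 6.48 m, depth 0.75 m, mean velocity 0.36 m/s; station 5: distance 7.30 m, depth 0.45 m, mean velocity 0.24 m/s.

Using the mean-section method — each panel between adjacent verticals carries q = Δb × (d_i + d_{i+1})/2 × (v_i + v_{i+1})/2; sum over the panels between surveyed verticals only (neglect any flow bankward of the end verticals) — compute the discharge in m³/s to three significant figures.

Panel 1-2: Δb = 4.2 m, d̄ = (0.40+1.91)/2 = 1.155, v̄ = (0.25+0.59)/2 = 0.42 → q = 4.2×1.155×0.42 = 2.037 m³/s
Panel 2-3: Δb = 0.87 m, d̄ = (1.91+1.08)/2 = 1.495, v̄ = (0.59+0.34)/2 = 0.465 → q = 0.87×1.495×0.465 = 0.6048 m³/s
Panel 3-4: Δb = 0.55 m, d̄ = (1.08+0.75)/2 = 0.915, v̄ = (0.34+0.36)/2 = 0.35 → q = 0.55×0.915×0.35 = 0.1761 m³/s
Panel 4-5: Δb = 0.82 m, d̄ = (0.75+0.45)/2 = 0.6, v̄ = (0.36+0.24)/2 = 0.3 → q = 0.82×0.6×0.3 = 0.1476 m³/s
Q = Σ q = 2.966 m³/s

2.97 m³/s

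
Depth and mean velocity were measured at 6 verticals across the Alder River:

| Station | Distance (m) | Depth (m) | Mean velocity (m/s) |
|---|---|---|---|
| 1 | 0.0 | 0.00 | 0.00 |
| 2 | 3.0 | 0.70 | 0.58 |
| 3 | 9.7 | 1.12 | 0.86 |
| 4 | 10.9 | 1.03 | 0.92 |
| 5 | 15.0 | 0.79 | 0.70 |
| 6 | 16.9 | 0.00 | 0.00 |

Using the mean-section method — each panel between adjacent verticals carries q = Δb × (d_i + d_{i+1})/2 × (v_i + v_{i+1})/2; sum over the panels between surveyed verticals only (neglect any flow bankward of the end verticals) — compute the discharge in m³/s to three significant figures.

Panel 1-2: Δb = 3 m, d̄ = (0.00+0.70)/2 = 0.35, v̄ = (0.00+0.58)/2 = 0.29 → q = 3×0.35×0.29 = 0.3045 m³/s
Panel 2-3: Δb = 6.7 m, d̄ = (0.70+1.12)/2 = 0.91, v̄ = (0.58+0.86)/2 = 0.72 → q = 6.7×0.91×0.72 = 4.390 m³/s
Panel 3-4: Δb = 1.2 m, d̄ = (1.12+1.03)/2 = 1.075, v̄ = (0.86+0.92)/2 = 0.89 → q = 1.2×1.075×0.89 = 1.148 m³/s
Panel 4-5: Δb = 4.1 m, d̄ = (1.03+0.79)/2 = 0.91, v̄ = (0.92+0.70)/2 = 0.81 → q = 4.1×0.91×0.81 = 3.022 m³/s
Panel 5-6: Δb = 1.9 m, d̄ = (0.79+0.00)/2 = 0.395, v̄ = (0.70+0.00)/2 = 0.35 → q = 1.9×0.395×0.35 = 0.2627 m³/s
Q = Σ q = 9.127 m³/s

9.13 m³/s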